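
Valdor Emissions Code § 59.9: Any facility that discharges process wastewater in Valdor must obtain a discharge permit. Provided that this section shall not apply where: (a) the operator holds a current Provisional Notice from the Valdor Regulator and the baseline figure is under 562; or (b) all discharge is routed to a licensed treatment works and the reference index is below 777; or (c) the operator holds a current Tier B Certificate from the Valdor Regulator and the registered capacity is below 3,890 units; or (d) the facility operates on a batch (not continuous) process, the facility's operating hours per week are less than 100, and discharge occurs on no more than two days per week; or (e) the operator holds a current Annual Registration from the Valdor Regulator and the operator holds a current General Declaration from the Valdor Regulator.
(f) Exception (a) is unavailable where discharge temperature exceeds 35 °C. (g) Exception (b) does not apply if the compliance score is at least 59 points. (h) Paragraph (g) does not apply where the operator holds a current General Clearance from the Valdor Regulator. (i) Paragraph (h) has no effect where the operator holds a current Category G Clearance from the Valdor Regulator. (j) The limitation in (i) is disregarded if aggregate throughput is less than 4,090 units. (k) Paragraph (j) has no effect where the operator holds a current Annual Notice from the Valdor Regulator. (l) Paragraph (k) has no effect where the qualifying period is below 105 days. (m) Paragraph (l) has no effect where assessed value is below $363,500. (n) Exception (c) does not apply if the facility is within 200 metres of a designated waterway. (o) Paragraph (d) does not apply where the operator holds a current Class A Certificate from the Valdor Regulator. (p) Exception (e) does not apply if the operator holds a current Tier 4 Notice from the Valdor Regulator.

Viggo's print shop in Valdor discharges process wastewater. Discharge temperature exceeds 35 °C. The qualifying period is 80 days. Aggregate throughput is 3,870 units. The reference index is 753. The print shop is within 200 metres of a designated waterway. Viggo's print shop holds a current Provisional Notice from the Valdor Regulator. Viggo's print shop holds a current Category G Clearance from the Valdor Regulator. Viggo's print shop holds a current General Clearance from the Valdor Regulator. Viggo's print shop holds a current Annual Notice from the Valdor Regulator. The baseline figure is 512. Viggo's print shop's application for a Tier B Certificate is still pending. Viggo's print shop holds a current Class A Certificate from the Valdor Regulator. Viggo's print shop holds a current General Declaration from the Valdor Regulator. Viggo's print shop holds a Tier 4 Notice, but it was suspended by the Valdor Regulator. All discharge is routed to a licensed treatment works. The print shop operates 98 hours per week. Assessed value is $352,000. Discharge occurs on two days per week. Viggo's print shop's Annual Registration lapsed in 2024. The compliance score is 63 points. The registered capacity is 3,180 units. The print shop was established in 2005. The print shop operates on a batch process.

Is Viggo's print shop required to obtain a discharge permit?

Yes — Viggo's print shop must obtain a discharge permit.

Exception (a) is satisfied on its face — a current Provisional Notice is held; the baseline figure is 512, under the 562 limit. But applying paragraph (f): (f) operates against (a): discharge temperature exceeds 35 °C. (a) is therefore removed.
Exception (b): discharge is routed to a licensed treatment works; the reference index is 753, below the 777 limit — every condition holds. However, paragraphs (g)–(m) must be considered: (g) is engaged — the compliance score is 63 points, meeting the 59 points threshold. (h) is engaged (a current General Clearance is held), but is displaced by (i): (i) is engaged — a current Category G Clearance is held. (j) is engaged (aggregate throughput is 3,870 units, less than the 4,090 units limit), but is overridden by (k): (k) operates against (j): a current Annual Notice is held. (l) would limit (k) — the qualifying period is 80 days, below the 105 days limit — but (m) sets (l) aside: (m) operates against (l): assessed value is $352,000, below the $363,500 limit. (b) is therefore removed.
Exception (c) requires that the operator holds a current Tier B Certificate from the Valdor Regulator; but no current Tier B Certificate is held, so (c) is unavailable.
Exception (d)'s conditions are all satisfied: the facility operates on a batch process; the facility's operating hours per week are 98, less than the 100 limit; discharge occurs on no more than two days per week. However, paragraph (o) must be considered: (o) is engaged — a current Class A Certificate is held. So (d) is unavailable.
Exception (e) does not apply: there is no Annual Registration in force.
No exception applies. The general rule governs.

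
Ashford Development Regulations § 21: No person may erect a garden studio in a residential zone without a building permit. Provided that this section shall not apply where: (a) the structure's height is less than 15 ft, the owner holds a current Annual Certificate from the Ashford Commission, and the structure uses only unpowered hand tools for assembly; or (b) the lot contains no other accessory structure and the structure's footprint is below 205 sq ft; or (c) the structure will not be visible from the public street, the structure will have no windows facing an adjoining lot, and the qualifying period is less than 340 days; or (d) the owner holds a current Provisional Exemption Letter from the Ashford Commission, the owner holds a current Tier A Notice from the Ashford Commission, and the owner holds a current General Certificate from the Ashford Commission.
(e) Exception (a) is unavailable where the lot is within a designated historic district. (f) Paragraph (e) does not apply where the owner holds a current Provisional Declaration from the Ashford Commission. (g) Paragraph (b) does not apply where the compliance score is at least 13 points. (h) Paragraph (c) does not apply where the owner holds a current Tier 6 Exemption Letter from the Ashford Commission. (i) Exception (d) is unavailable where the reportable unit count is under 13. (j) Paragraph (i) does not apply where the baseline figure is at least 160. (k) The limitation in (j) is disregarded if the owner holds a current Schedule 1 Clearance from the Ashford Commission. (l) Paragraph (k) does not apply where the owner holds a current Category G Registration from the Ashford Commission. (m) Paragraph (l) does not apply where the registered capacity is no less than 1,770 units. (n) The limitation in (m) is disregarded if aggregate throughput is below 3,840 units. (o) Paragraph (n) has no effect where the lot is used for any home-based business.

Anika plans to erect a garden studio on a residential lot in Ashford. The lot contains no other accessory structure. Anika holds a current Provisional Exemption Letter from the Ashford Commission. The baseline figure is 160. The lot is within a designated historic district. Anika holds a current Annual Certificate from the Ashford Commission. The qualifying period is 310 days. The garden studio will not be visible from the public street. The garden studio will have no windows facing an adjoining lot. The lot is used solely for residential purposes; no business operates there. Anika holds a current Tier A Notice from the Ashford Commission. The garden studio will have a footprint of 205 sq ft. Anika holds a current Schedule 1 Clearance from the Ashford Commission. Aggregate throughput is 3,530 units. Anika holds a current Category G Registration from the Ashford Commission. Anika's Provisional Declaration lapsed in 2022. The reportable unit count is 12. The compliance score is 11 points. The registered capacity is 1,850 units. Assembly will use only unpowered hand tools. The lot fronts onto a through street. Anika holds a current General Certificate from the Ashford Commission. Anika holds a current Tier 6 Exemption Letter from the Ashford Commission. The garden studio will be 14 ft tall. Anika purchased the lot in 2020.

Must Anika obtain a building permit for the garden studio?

Exception (a): the structure's height is 14 ft, less than the 15 ft limit; a current Annual Certificate is held; assembly uses only hand tools — every condition holds. But applying paragraphs (e)–(f): (e) applies — the lot is in a historic district. (f), which would lift (e), does not operate here — there is no Provisional Declaration in force. (a) is therefore removed.
Exception (b) does not apply: the structure's footprint is 205 sq ft, not below 205 sq ft.
All of (c)'s requirements are met (the structure will not be visible from the street; no windows face an adjoining lot; the qualifying period is 310 days, less than the 340 days limit). Turning to paragraph (h): (h) applies — a current Tier 6 Exemption Letter is held. So (c) is unavailable.
Exception (d)'s conditions are all satisfied: a current Provisional Exemption Letter is held; a current Tier A Notice is held; a current General Certificate is held. Considering the limiting provisions: (i) is engaged (the reportable unit count is 12, under the 13 limit), but is overridden by (j): (j) operates — the baseline figure is 160, meeting the 160 threshold. (k) would limit (j) — a current Schedule 1 Clearance is held — but (l) sets (k) aside: (l) operates against (k): a current Category G Registration is held. (m) would limit (l) — the registered capacity is 1,850 units, meeting the 1,770 units threshold — but (n) sets (m) aside: (n) operates against (m): aggregate throughput is 3,530 units, below the 3,840 units limit. (o), which would lift (n), does not operate here — the lot is solely residential. So (d) applies.

No — exception (d) applies; Anika does not need a building permit.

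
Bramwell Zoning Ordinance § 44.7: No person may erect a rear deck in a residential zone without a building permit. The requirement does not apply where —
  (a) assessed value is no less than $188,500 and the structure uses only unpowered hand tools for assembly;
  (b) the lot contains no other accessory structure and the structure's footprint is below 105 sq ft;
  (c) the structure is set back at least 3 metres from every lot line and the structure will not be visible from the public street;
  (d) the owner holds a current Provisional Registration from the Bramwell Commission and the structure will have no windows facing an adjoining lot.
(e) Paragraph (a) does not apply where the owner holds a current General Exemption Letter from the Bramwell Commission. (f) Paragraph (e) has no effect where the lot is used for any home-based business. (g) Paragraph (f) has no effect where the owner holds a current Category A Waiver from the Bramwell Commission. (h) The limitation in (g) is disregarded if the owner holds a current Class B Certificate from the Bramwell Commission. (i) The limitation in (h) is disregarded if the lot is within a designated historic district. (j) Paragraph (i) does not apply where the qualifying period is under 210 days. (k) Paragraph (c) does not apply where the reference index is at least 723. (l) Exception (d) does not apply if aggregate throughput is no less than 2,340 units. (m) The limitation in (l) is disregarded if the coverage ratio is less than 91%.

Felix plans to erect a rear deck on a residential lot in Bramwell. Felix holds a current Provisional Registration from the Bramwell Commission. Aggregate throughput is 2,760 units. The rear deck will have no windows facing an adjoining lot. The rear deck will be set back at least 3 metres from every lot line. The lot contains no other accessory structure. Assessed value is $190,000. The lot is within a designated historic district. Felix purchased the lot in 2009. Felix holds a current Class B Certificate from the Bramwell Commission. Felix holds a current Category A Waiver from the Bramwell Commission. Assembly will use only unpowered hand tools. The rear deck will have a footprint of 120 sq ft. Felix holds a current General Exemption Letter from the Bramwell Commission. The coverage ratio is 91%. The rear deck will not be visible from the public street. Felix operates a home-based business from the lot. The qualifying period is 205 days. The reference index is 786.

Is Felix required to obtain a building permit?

No — exception (a) applies; Felix does not need a building permit.

All of (a)'s requirements are met (assessed value is $190,000, meeting the $188,500 threshold; assembly uses only hand tools). Applying paragraphs (e)–(j): (e) is triggered (a current General Exemption Letter is held), but yields to (f): (f) is engaged — a home-based business operates on the lot. (g) applies (a current Category A Waiver is held), but is overridden by (h): (h) is engaged — a current Class B Certificate is held. (i) applies (the lot is in a historic district), but is itself disapplied by (j): (j) applies — the qualifying period is 205 days, under the 210 days limit. So (a) applies.
Exception (b) fails — the structure's footprint is 120 sq ft, not below 105 sq ft.
Exception (c)'s conditions are all satisfied: the setback is at least 3 m on every side; the structure will not be visible from the street. However, paragraph (k) must be considered: (k) operates — the reference index is 786, meeting the 723 threshold. Exception (c) does not apply.
Exception (d) is satisfied on its face — a current Provisional Registration is held; no windows face an adjoining lot. Turning to paragraphs (l)–(m): (l) operates against (d): aggregate throughput is 2,760 units, meeting the 2,340 units threshold. (m), which would lift (l), is inapplicable — the coverage ratio is 91%, not less than 91%. So (d) is unavailable.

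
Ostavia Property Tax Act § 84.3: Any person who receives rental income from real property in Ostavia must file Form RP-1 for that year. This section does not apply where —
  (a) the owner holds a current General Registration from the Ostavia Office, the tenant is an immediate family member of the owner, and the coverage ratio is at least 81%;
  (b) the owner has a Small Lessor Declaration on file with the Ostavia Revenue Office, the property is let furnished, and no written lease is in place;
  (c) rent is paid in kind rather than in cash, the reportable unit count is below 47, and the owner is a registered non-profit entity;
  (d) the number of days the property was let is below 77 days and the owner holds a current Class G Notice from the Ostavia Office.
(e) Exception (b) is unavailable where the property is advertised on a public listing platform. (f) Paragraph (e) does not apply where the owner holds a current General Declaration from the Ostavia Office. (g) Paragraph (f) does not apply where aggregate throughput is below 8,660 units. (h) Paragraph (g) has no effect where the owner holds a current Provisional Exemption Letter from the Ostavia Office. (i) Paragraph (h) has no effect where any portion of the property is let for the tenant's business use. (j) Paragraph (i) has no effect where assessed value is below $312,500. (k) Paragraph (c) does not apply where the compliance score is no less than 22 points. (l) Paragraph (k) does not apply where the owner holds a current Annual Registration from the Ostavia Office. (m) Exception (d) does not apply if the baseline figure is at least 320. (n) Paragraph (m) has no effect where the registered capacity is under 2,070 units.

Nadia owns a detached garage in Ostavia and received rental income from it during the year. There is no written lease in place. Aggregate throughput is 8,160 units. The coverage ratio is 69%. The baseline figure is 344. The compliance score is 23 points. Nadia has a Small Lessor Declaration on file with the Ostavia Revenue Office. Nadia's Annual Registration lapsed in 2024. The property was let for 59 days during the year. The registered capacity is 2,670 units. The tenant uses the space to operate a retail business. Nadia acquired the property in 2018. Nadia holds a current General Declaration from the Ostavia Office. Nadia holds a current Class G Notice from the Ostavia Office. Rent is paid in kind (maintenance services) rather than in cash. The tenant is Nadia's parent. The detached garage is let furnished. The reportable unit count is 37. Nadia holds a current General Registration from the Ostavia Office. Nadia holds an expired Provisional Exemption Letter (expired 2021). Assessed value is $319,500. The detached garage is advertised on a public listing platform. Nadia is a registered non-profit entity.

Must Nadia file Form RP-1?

Yes — Nadia must file Form RP-1.

Exception (a) fails — the coverage ratio is 69%, short of 81%.
Exception (b)'s conditions are all satisfied: a Small Lessor Declaration is on file; the property is let furnished; there is no written lease. But applying paragraphs (e)–(j): (e) operates against (b): the property is publicly advertised. (f) is triggered (a current General Declaration is held), but is set aside by (g): (g) operates against (f): aggregate throughput is 8,160 units, below the 8,660 units limit. (h), which would lift (g), does not operate here — the Provisional Exemption Letter is not current. (b) is therefore removed.
All of (c)'s requirements are met (rent is paid in kind; the reportable unit count is 37, below the 47 limit; Nadia is a registered non-profit). However, paragraphs (k)–(l) must be considered: (k) operates against (c): the compliance score is 23 points, meeting the 22 points threshold. (l), which would lift (k), is not engaged — the Annual Registration is not current. (c) is therefore removed.
All of (d)'s requirements are met (the number of days the property was let is 59 days, below the 77 days limit; a current Class G Notice is held). But applying paragraphs (m)–(n): (m) operates against (d): the baseline figure is 344, meeting the 320 threshold. (n), which would lift (m), does not operate here — the registered capacity is 2,670 units, not under 2,070 units. So (d) is unavailable.
None of the exceptions is available; § 84.3 applies in full.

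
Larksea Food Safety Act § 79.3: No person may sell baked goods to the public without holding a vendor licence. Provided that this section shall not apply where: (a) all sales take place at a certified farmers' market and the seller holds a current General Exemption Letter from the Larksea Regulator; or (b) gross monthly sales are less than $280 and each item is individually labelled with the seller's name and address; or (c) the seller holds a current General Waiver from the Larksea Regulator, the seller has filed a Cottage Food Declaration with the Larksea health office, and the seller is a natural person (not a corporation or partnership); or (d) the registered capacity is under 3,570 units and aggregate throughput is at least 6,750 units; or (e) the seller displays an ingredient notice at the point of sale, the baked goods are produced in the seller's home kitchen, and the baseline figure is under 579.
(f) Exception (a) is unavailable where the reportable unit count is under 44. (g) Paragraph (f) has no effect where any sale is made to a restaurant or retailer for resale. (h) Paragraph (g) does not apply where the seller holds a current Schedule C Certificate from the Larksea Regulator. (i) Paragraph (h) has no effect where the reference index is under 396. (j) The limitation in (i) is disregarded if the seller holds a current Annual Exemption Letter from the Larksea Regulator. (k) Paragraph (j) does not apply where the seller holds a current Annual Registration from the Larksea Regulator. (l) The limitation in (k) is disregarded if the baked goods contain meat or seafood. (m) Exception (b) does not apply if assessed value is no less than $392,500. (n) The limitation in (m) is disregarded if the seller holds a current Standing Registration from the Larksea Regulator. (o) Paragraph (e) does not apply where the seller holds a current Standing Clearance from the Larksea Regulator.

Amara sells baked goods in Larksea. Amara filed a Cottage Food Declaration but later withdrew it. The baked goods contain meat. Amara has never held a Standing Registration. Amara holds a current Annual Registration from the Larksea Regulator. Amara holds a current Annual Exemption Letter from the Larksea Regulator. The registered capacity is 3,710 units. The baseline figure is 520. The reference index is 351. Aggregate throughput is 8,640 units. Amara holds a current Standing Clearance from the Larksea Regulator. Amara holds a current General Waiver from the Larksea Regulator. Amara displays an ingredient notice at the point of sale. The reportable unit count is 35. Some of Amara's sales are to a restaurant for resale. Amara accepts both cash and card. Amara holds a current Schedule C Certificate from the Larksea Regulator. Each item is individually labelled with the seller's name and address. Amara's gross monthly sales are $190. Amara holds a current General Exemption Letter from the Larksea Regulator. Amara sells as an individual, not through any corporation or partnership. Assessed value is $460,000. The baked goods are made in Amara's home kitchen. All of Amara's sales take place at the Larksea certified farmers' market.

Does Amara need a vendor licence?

Yes — Amara must hold a vendor licence.

Exception (a): all sales are at a certified farmers' market; a current General Exemption Letter is held — every condition holds. But applying paragraphs (f)–(l): (f) is engaged — the reportable unit count is 35, under the 44 limit. (g) is triggered (some sales are to a restaurant for resale), but is itself disapplied by (h): (h) operates against (g): a current Schedule C Certificate is held. (i) would limit (h) — the reference index is 351, under the 396 limit — but (j) sets (i) aside: (j) operates against (i): a current Annual Exemption Letter is held. (k) is engaged (a current Annual Registration is held), but is set aside by (l): (l) operates against (k): the baked goods contain meat. So (a) is unavailable.
Exception (b): gross monthly sales are $190, less than the $280 limit; items are individually labelled — every condition holds. But applying paragraphs (m)–(n): (m) applies — assessed value is $460,000, meeting the $392,500 threshold. (n), which would lift (m), is not engaged — the Standing Registration is not current. Exception (b) does not apply.
Exception (c) does not apply: the Cottage Food Declaration was withdrawn.
Exception (d) does not apply: the registered capacity is 3,710 units, not under 3,570 units.
Exception (e)'s conditions are all satisfied: an ingredient notice is displayed; the baked goods are home-kitchen produced; the baseline figure is 520, under the 579 limit. But: (o) is triggered — a current Standing Clearance is held. So (e) is unavailable.
Every exception is unavailable, so the rule governs.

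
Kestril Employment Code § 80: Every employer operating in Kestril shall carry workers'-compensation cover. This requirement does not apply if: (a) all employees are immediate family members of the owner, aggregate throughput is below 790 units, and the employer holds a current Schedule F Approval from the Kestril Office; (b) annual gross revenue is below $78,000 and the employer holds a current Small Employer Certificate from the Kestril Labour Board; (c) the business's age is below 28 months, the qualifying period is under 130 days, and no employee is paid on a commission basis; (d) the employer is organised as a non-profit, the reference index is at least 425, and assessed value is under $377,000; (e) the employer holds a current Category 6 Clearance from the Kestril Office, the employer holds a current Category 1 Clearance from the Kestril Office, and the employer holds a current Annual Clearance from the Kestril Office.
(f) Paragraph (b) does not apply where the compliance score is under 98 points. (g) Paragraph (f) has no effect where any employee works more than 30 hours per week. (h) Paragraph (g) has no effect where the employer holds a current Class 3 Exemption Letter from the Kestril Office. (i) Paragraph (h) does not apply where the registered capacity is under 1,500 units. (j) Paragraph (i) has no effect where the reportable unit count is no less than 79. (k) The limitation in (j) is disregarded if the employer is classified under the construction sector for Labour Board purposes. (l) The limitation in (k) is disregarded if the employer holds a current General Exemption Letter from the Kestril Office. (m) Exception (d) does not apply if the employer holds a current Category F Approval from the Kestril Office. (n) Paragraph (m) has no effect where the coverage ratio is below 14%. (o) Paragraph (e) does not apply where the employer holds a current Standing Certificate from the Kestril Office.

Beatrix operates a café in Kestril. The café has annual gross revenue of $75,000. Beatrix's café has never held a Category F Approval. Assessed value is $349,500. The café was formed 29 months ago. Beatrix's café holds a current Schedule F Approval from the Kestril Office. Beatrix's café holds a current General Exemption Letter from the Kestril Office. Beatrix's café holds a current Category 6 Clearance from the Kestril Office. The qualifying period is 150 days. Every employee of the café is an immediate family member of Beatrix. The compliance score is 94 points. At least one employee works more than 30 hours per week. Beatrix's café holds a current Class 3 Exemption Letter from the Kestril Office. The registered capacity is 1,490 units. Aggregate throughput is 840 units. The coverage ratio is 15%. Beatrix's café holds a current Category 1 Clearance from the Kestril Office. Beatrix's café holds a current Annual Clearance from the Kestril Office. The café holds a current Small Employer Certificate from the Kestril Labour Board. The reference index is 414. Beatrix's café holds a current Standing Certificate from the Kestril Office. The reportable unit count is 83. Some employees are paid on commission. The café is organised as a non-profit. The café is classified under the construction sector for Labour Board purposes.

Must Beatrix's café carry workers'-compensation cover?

Exception (a) requires that aggregate throughput is below 790 units; but aggregate throughput is 840 units, not below 790 units, so (a) is unavailable.
Exception (b): annual gross revenue is $75,000, below the $78,000 limit; a current Small Employer Certificate is held — every condition holds. But: (f) operates against (b): the compliance score is 94 points, under the 98 points limit. (g) applies (at least one employee exceeds 30 hours/week), but is displaced by (h): (h) operates against (g): a current Class 3 Exemption Letter is held. (i) would limit (h) — the registered capacity is 1,490 units, under the 1,500 units limit — but (j) sets (i) aside: (j) operates — the reportable unit count is 83, meeting the 79 threshold. (k) applies (the café is classified under the construction sector), but is set aside by (l): (l) operates — a current General Exemption Letter is held. (b) is therefore removed.
Exception (c) requires that the business's age is below 28 months; but the business's age is 29 months, not below 28 months, so (c) is unavailable.
Exception (d) requires that the reference index is at least 425; but the reference index is 414, short of 425, so (d) is unavailable.
All of (e)'s requirements are met (a current Category 6 Clearance is held; a current Category 1 Clearance is held; a current Annual Clearance is held). But: (o) is engaged — a current Standing Certificate is held. (e) is therefore removed.
No exception is made out. Beatrix's café falls within the general rule.

Yes — Beatrix's café must carry workers'-compensation cover.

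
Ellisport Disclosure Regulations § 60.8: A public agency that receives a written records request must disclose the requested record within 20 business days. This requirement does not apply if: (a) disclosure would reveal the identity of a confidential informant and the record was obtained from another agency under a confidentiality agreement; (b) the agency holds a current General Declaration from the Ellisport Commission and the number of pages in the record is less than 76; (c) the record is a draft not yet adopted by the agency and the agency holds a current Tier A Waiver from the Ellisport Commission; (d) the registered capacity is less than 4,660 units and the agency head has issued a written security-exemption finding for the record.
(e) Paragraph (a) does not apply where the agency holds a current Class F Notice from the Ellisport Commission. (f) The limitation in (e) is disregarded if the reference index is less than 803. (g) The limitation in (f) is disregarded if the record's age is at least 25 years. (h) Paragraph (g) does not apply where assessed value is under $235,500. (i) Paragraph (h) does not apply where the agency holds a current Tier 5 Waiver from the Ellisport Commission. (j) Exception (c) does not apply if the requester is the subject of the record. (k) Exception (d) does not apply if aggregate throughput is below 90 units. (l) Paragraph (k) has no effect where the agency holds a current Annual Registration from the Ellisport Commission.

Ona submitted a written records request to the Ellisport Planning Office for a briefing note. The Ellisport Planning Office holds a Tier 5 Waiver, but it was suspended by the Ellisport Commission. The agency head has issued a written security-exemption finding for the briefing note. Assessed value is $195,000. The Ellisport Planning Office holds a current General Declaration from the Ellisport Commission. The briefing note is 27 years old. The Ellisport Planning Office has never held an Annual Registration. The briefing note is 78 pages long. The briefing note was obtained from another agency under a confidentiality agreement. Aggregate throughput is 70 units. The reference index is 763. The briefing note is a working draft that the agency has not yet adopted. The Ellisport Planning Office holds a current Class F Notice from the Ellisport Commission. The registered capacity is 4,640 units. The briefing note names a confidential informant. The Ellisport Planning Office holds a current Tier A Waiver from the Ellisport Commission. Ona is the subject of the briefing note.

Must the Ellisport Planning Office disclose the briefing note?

No — exception (a) applies; the Ellisport Planning Office is not required to disclose the briefing note.

Exception (a)'s conditions are all satisfied: the briefing note names a confidential informant; the briefing note was obtained under a confidentiality agreement. Considering the limiting provisions: (e) applies (a current Class F Notice is held), but is displaced by (f): (f) is triggered — the reference index is 763, less than the 803 limit. (g) would limit (f) — the record's age is 27 years, meeting the 25 years threshold — but (h) sets (g) aside: (h) operates against (g): assessed value is $195,000, under the $235,500 limit. (i) does not operate here (the Tier 5 Waiver is not current), so (h) stands. So (a) applies.
Exception (b) fails — the number of pages in the record is 78, not less than 76.
Exception (c)'s conditions are all satisfied: the briefing note is an unadopted draft; a current Tier A Waiver is held. But: (j) operates — Ona is the subject of the briefing note. Exception (c) does not apply.
Exception (d) is satisfied on its face — the registered capacity is 4,640 units, less than the 4,660 units limit; a written security-exemption finding has been issued. But: (k) operates against (d): aggregate throughput is 70 units, below the 90 units limit. (l) is not engaged (there is no Annual Registration in force), so (k) stands. Exception (d) does not apply.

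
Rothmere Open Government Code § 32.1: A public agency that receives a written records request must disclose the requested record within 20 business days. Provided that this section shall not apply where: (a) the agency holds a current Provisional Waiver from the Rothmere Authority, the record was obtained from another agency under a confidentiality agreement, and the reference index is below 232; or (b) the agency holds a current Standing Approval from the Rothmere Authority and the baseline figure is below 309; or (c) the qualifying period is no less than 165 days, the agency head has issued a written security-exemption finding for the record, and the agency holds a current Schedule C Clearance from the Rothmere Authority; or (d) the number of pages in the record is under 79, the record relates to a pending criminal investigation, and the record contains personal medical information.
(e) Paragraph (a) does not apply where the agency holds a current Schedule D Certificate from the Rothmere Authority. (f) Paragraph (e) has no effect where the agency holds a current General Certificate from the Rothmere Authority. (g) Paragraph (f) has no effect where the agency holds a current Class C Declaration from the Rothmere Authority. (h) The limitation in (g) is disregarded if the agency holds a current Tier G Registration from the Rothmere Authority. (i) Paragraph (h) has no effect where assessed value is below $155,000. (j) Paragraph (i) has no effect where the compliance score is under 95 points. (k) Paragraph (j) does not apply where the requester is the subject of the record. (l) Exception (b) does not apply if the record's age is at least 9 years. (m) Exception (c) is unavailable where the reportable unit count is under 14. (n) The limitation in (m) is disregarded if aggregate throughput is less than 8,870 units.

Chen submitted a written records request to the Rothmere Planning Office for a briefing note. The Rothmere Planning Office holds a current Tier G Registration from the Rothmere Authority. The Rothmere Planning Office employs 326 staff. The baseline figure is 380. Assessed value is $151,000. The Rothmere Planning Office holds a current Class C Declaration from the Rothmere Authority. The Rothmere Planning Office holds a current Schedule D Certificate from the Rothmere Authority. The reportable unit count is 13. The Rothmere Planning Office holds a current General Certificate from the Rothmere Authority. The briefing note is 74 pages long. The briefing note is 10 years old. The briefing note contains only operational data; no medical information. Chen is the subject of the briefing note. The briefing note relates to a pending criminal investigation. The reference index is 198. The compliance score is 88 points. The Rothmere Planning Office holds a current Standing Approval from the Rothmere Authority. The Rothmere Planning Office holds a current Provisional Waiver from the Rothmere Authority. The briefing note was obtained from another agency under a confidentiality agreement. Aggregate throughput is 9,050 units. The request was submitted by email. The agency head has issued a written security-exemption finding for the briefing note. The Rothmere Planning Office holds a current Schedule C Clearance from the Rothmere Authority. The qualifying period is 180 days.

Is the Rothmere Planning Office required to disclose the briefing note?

Yes — the Rothmere Planning Office must disclose the briefing note.

All of (a)'s requirements are met (a current Provisional Waiver is held; the briefing note was obtained under a confidentiality agreement; the reference index is 198, below the 232 limit). Turning to paragraphs (e)–(k): (e) is triggered — a current Schedule D Certificate is held. (f) would limit (e) — a current General Certificate is held — but (g) sets (f) aside: (g) applies — a current Class C Declaration is held. (h) would limit (g) — a current Tier G Registration is held — but (i) sets (h) aside: (i) applies — assessed value is $151,000, below the $155,000 limit. (j) would limit (i) — the compliance score is 88 points, under the 95 points limit — but (k) sets (j) aside: (k) operates — Chen is the subject of the briefing note. Exception (a) does not apply.
Exception (b) requires that the baseline figure is below 309; but the baseline figure is 380, not below 309, so (b) is unavailable.
Exception (c) is satisfied on its face — the qualifying period is 180 days, meeting the 165 days threshold; a written security-exemption finding has been issued; a current Schedule C Clearance is held. Turning to paragraphs (m)–(n): (m) operates against (c): the reportable unit count is 13, under the 14 limit. (n), which would lift (m), is not triggered — aggregate throughput is 9,050 units, not less than 8,870 units. Exception (c) does not apply.
Exception (d) requires that the record contains personal medical information; but the briefing note contains only operational data, so (d) is unavailable.
Every exception is unavailable, so the rule governs.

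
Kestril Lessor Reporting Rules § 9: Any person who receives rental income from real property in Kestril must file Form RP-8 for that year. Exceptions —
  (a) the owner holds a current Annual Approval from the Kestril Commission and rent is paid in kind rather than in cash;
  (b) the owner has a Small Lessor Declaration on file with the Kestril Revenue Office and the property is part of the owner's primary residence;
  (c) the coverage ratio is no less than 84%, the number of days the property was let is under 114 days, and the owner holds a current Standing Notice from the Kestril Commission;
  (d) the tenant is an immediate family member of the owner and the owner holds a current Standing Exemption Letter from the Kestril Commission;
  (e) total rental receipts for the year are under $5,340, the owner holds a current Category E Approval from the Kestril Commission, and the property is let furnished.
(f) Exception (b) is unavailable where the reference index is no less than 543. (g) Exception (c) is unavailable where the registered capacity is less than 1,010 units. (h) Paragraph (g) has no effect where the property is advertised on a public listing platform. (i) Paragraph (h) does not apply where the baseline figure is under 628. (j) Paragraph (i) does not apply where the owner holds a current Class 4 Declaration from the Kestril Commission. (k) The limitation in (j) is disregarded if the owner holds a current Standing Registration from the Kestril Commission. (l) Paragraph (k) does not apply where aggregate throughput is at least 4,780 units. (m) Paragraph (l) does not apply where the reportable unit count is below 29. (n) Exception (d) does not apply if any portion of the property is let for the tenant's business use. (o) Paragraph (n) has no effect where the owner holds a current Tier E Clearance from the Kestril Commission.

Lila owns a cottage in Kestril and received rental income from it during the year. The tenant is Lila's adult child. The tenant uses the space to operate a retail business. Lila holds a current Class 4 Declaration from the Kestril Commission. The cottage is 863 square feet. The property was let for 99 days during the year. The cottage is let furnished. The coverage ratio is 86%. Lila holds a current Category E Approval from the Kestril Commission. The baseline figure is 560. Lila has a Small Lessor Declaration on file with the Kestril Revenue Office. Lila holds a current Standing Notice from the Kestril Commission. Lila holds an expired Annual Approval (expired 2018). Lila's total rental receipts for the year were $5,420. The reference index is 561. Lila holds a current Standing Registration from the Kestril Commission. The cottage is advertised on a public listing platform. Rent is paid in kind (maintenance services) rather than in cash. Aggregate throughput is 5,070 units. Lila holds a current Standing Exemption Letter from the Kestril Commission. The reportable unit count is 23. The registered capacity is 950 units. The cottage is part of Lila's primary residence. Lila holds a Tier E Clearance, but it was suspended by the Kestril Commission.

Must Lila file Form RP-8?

Exception (a) does not apply: the Annual Approval is not current.
Exception (b)'s conditions are all satisfied: a Small Lessor Declaration is on file; the cottage is part of the primary residence. Turning to paragraph (f): (f) operates against (b): the reference index is 561, meeting the 543 threshold. Exception (b) does not apply.
Exception (c)'s conditions are all satisfied: the coverage ratio is 86%, meeting the 84% threshold; the number of days the property was let is 99 days, under the 114 days limit; a current Standing Notice is held. But: (g) operates against (c): the registered capacity is 950 units, less than the 1,010 units limit. (h) would limit (g) — the property is publicly advertised — but (i) sets (h) aside: (i) is engaged — the baseline figure is 560, under the 628 limit. (j) is engaged (a current Class 4 Declaration is held), but yields to (k): (k) is triggered — a current Standing Registration is held. (l) would limit (k) — aggregate throughput is 5,070 units, meeting the 4,780 units threshold — but (m) sets (l) aside: (m) operates against (l): the reportable unit count is 23, below the 29 limit. So (c) is unavailable.
Exception (d): the tenant is an immediate family member; a current Standing Exemption Letter is held — every condition holds. Turning to paragraphs (n)–(o): (n) operates — the space is let for business use. (o), which would lift (n), is inapplicable — the Tier E Clearance is not current. Exception (d) does not apply.
Exception (e) requires that total rental receipts for the year are under $5,340; but total rental receipts for the year are $5,420, not under $5,340, so (e) is unavailable.
None of the exceptions is available; § 9 applies in full.

Yes — Lila must file Form RP-8.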